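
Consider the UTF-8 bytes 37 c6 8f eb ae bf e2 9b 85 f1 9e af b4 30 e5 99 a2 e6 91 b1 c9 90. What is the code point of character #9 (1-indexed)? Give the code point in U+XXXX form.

Offset 0: leading byte 0x37 = 00110111 → 1-byte char #1 = 37.
Offset 1: leading byte 0xC6 = 11000110 → 2-byte char #2 = C6 8F.
Offset 3: leading byte 0xEB = 11101011 → 3-byte char #3 = EB AE BF.
Offset 6: leading byte 0xE2 = 11100010 → 3-byte char #4 = E2 9B 85.
Offset 9: leading byte 0xF1 = 11110001 → 4-byte char #5 = F1 9E AF B4.
Offset 13: leading byte 0x30 = 00110000 → 1-byte char #6 = 30.
Offset 14: leading byte 0xE5 = 11100101 → 3-byte char #7 = E5 99 A2.
Offset 17: leading byte 0xE6 = 11100110 → 3-byte char #8 = E6 91 B1.
Offset 20: leading byte 0xC9 = 11001001 → 2-byte char #9 = C9 90.
Leading byte 0xC9 = 11001001 matches 110xxxxx → 2-byte sequence.
Byte 1: 0xC9 = 11001001, payload 01001 (5 bits).
Byte 2: 0x90 = 10010000 (10xxxxxx ✓), payload 010000.
Concatenate: 01001010000 = 0x250 (11 bits → U+0250).

U+0250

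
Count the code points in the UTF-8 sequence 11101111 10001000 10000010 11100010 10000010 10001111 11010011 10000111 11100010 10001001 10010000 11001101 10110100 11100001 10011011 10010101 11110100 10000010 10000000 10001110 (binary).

7

Byte at offset 0: 0xEF = 11101111 → 3-byte char (#1). Advance 3.
Byte at offset 3: 0xE2 = 11100010 → 3-byte char (#2). Advance 3.
Byte at offset 6: 0xD3 = 11010011 → 2-byte char (#3). Advance 2.
Byte at offset 8: 0xE2 = 11100010 → 3-byte char (#4). Advance 3.
Byte at offset 11: 0xCD = 11001101 → 2-byte char (#5). Advance 2.
Byte at offset 13: 0xE1 = 11100001 → 3-byte char (#6). Advance 3.
Byte at offset 16: 0xF4 = 11110100 → 4-byte char (#7). Advance 4.
Reached end at offset 20 after 7 code points.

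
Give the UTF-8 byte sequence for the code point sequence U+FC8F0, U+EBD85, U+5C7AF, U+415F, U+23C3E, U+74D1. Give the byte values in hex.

U+FC8F0: 4-byte form → F3 BC A3 B0.
U+EBD85: 4-byte form → F3 AB B6 85.
U+5C7AF: 4-byte form → F1 9C 9E AF.
U+415F: 3-byte form → E4 85 9F.
U+23C3E: 4-byte form → F0 A3 B0 BE.
U+74D1: 3-byte form → E7 93 91.
Concatenated (22 bytes): F3 BC A3 B0 F3 AB B6 85 F1 9C 9E AF E4 85 9F F0 A3 B0 BE E7 93 91.

F3 BC A3 B0 F3 AB B6 85 F1 9C 9E AF E4 85 9F F0 A3 B0 BE E7 93 91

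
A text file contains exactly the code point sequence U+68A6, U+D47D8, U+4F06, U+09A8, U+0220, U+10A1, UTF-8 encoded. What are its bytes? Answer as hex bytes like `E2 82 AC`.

E6 A2 A6 F3 94 9F 98 E4 BC 86 E0 A6 A8 C8 A0 E1 82 A1

U+68A6: 3-byte form → E6 A2 A6.
U+D47D8: 4-byte form → F3 94 9F 98.
U+4F06: 3-byte form → E4 BC 86.
U+09A8: 3-byte form → E0 A6 A8.
U+0220: 2-byte form → C8 A0.
U+10A1: 3-byte form → E1 82 A1.
Concatenated (18 bytes): E6 A2 A6 F3 94 9F 98 E4 BC 86 E0 A6 A8 C8 A0 E1 82 A1.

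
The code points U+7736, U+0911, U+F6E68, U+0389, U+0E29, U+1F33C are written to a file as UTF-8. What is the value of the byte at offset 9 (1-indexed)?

1-indexed offset 9 is 0-indexed offset 8.
U+7736 → 3-byte form E7 9C B6 at offsets 0–2.
U+0911 → 3-byte form E0 A4 91 at offsets 3–5.
U+F6E68 → 4-byte form F3 B6 B9 A8 at offsets 6–9.
Offset 8 falls in char 3's range; it's byte 3 of F3 B6 B9 A8 = 0xB9.

0xB9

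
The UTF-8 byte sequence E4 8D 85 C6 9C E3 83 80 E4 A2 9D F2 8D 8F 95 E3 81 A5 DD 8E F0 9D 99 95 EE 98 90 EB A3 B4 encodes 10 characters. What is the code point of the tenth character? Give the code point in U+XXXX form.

U+B8F4

Offset 0: leading byte 0xE4 = 11100100 → 3-byte char #1 = E4 8D 85.
Offset 3: leading byte 0xC6 = 11000110 → 2-byte char #2 = C6 9C.
Offset 5: leading byte 0xE3 = 11100011 → 3-byte char #3 = E3 83 80.
Offset 8: leading byte 0xE4 = 11100100 → 3-byte char #4 = E4 A2 9D.
Offset 11: leading byte 0xF2 = 11110010 → 4-byte char #5 = F2 8D 8F 95.
Offset 15: leading byte 0xE3 = 11100011 → 3-byte char #6 = E3 81 A5.
Offset 18: leading byte 0xDD = 11011101 → 2-byte char #7 = DD 8E.
Offset 20: leading byte 0xF0 = 11110000 → 4-byte char #8 = F0 9D 99 95.
Offset 24: leading byte 0xEE = 11101110 → 3-byte char #9 = EE 98 90.
Offset 27: leading byte 0xEB = 11101011 → 3-byte char #10 = EB A3 B4.
Leading byte 0xEB = 11101011 matches 1110xxxx → 3-byte sequence.
Byte 1: 0xEB = 11101011, payload 1011 (4 bits).
Byte 2: 0xA3 = 10100011 (10xxxxxx ✓), payload 100011.
Byte 3: 0xB4 = 10110100 (10xxxxxx ✓), payload 110100.
Concatenate: 1011100011110100 = 0xB8F4 (16 bits → U+B8F4).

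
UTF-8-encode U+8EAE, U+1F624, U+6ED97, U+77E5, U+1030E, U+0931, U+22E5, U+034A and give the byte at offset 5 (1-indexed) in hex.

0x9F

1-indexed offset 5 is 0-indexed offset 4.
U+8EAE → 3-byte form E8 BA AE at offsets 0–2.
U+1F624 → 4-byte form F0 9F 98 A4 at offsets 3–6.
Offset 4 falls in char 2's range; it's byte 2 of F0 9F 98 A4 = 0x9F.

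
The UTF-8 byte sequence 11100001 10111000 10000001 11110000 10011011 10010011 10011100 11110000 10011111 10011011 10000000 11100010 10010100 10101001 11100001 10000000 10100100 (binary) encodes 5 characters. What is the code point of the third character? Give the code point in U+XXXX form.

U+1F6C0

Offset 0: leading byte 0xE1 = 11100001 → 3-byte char #1 = E1 B8 81.
Offset 3: leading byte 0xF0 = 11110000 → 4-byte char #2 = F0 9B 93 9C.
Offset 7: leading byte 0xF0 = 11110000 → 4-byte char #3 = F0 9F 9B 80.
Leading byte 0xF0 = 11110000 matches 11110xxx → 4-byte sequence.
Byte 1: 0xF0 = 11110000, payload 000 (3 bits).
Byte 2: 0x9F = 10011111 (10xxxxxx ✓), payload 011111.
Byte 3: 0x9B = 10011011 (10xxxxxx ✓), payload 011011.
Byte 4: 0x80 = 10000000 (10xxxxxx ✓), payload 000000.
Concatenate: 000011111011011000000 = 0x1F6C0 (21 bits → U+1F6C0).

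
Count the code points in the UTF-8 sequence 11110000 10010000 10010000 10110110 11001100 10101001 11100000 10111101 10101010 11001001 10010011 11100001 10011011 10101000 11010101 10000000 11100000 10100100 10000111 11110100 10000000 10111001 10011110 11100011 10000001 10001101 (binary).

Byte at offset 0: 0xF0 = 11110000 → 4-byte char (#1). Advance 4.
Byte at offset 4: 0xCC = 11001100 → 2-byte char (#2). Advance 2.
Byte at offset 6: 0xE0 = 11100000 → 3-byte char (#3). Advance 3.
Byte at offset 9: 0xC9 = 11001001 → 2-byte char (#4). Advance 2.
Byte at offset 11: 0xE1 = 11100001 → 3-byte char (#5). Advance 3.
Byte at offset 14: 0xD5 = 11010101 → 2-byte char (#6). Advance 2.
Byte at offset 16: 0xE0 = 11100000 → 3-byte char (#7). Advance 3.
Byte at offset 19: 0xF4 = 11110100 → 4-byte char (#8). Advance 4.
Byte at offset 23: 0xE3 = 11100011 → 3-byte char (#9). Advance 3.
Reached end at offset 26 after 9 code points.

9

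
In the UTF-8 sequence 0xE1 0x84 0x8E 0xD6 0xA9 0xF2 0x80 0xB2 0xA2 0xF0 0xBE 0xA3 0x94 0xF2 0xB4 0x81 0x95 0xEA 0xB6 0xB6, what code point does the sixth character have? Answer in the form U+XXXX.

U+ADB6

Offset 0: leading byte 0xE1 = 11100001 → 3-byte char #1 = E1 84 8E.
Offset 3: leading byte 0xD6 = 11010110 → 2-byte char #2 = D6 A9.
Offset 5: leading byte 0xF2 = 11110010 → 4-byte char #3 = F2 80 B2 A2.
Offset 9: leading byte 0xF0 = 11110000 → 4-byte char #4 = F0 BE A3 94.
Offset 13: leading byte 0xF2 = 11110010 → 4-byte char #5 = F2 B4 81 95.
Offset 17: leading byte 0xEA = 11101010 → 3-byte char #6 = EA B6 B6.
Leading byte 0xEA = 11101010 matches 1110xxxx → 3-byte sequence.
Byte 1: 0xEA = 11101010, payload 1010 (4 bits).
Byte 2: 0xB6 = 10110110 (10xxxxxx ✓), payload 110110.
Byte 3: 0xB6 = 10110110 (10xxxxxx ✓), payload 110110.
Concatenate: 1010110110110110 = 0xADB6 (16 bits → U+ADB6).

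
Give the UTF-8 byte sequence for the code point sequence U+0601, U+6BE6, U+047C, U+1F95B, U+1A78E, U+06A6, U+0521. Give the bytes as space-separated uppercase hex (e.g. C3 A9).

D8 81 E6 AF A6 D1 BC F0 9F A5 9B F0 9A 9E 8E DA A6 D4 A1

U+0601: 2-byte form → D8 81.
U+6BE6: 3-byte form → E6 AF A6.
U+047C: 2-byte form → D1 BC.
U+1F95B: 4-byte form → F0 9F A5 9B.
U+1A78E: 4-byte form → F0 9A 9E 8E.
U+06A6: 2-byte form → DA A6.
U+0521: 2-byte form → D4 A1.
Concatenated (19 bytes): D8 81 E6 AF A6 D1 BC F0 9F A5 9B F0 9A 9E 8E DA A6 D4 A1.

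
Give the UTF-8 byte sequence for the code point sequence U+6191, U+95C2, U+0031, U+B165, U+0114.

E6 86 91 E9 97 82 31 EB 85 A5 C4 94

U+6191: 3-byte form → E6 86 91.
U+95C2: 3-byte form → E9 97 82.
U+0031: 1-byte form → 31.
U+B165: 3-byte form → EB 85 A5.
U+0114: 2-byte form → C4 94.
Concatenated (12 bytes): E6 86 91 E9 97 82 31 EB 85 A5 C4 94.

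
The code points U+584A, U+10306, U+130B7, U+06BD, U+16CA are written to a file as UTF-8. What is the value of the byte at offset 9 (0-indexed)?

U+584A → 3-byte form E5 A1 8A at offsets 0–2.
U+10306 → 4-byte form F0 90 8C 86 at offsets 3–6.
U+130B7 → 4-byte form F0 93 82 B7 at offsets 7–10.
Offset 9 falls in char 3's range; it's byte 3 of F0 93 82 B7 = 0x82.

0x82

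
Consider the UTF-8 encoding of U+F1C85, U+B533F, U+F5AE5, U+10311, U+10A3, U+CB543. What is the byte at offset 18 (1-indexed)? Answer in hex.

0x82

1-indexed offset 18 is 0-indexed offset 17.
U+F1C85 → 4-byte form F3 B1 B2 85 at offsets 0–3.
U+B533F → 4-byte form F2 B5 8C BF at offsets 4–7.
U+F5AE5 → 4-byte form F3 B5 AB A5 at offsets 8–11.
U+10311 → 4-byte form F0 90 8C 91 at offsets 12–15.
U+10A3 → 3-byte form E1 82 A3 at offsets 16–18.
Offset 17 falls in char 5's range; it's byte 2 of E1 82 A3 = 0x82.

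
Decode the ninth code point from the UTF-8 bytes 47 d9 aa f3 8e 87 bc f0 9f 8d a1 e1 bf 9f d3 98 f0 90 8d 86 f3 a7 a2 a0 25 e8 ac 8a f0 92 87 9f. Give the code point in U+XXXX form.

U+0025

Offset 0: leading byte 0x47 = 01000111 → 1-byte char #1 = 47.
Offset 1: leading byte 0xD9 = 11011001 → 2-byte char #2 = D9 AA.
Offset 3: leading byte 0xF3 = 11110011 → 4-byte char #3 = F3 8E 87 BC.
Offset 7: leading byte 0xF0 = 11110000 → 4-byte char #4 = F0 9F 8D A1.
Offset 11: leading byte 0xE1 = 11100001 → 3-byte char #5 = E1 BF 9F.
Offset 14: leading byte 0xD3 = 11010011 → 2-byte char #6 = D3 98.
Offset 16: leading byte 0xF0 = 11110000 → 4-byte char #7 = F0 90 8D 86.
Offset 20: leading byte 0xF3 = 11110011 → 4-byte char #8 = F3 A7 A2 A0.
Offset 24: leading byte 0x25 = 00100101 → 1-byte char #9 = 25.
Leading byte 0x25 = 00100101 matches 0xxxxxxx → 1-byte sequence.
Byte 1: 0x25 = 00100101, payload 0100101 (7 bits).
Concatenate: 0100101 = 0x25 (7 bits → U+0025).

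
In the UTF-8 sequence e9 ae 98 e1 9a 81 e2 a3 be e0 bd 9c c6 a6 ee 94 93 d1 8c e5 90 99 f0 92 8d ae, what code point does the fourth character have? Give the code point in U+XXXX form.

Offset 0: leading byte 0xE9 = 11101001 → 3-byte char #1 = E9 AE 98.
Offset 3: leading byte 0xE1 = 11100001 → 3-byte char #2 = E1 9A 81.
Offset 6: leading byte 0xE2 = 11100010 → 3-byte char #3 = E2 A3 BE.
Offset 9: leading byte 0xE0 = 11100000 → 3-byte char #4 = E0 BD 9C.
Leading byte 0xE0 = 11100000 matches 1110xxxx → 3-byte sequence.
Byte 1: 0xE0 = 11100000, payload 0000 (4 bits).
Byte 2: 0xBD = 10111101 (10xxxxxx ✓), payload 111101.
Byte 3: 0x9C = 10011100 (10xxxxxx ✓), payload 011100.
Concatenate: 0000111101011100 = 0xF5C (16 bits → U+0F5C).

U+0F5C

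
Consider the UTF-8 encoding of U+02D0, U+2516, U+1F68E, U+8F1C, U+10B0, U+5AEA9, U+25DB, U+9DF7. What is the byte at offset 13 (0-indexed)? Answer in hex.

U+02D0 → 2-byte form CB 90 at offsets 0–1.
U+2516 → 3-byte form E2 94 96 at offsets 2–4.
U+1F68E → 4-byte form F0 9F 9A 8E at offsets 5–8.
U+8F1C → 3-byte form E8 BC 9C at offsets 9–11.
U+10B0 → 3-byte form E1 82 B0 at offsets 12–14.
Offset 13 falls in char 5's range; it's byte 2 of E1 82 B0 = 0x82.

0x82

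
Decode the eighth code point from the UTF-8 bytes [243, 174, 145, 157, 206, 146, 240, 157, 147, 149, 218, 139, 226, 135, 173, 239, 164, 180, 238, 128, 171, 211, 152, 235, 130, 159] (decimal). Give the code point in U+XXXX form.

U+04D8

Offset 0: leading byte 0xF3 = 11110011 → 4-byte char #1 = F3 AE 91 9D.
Offset 4: leading byte 0xCE = 11001110 → 2-byte char #2 = CE 92.
Offset 6: leading byte 0xF0 = 11110000 → 4-byte char #3 = F0 9D 93 95.
Offset 10: leading byte 0xDA = 11011010 → 2-byte char #4 = DA 8B.
Offset 12: leading byte 0xE2 = 11100010 → 3-byte char #5 = E2 87 AD.
Offset 15: leading byte 0xEF = 11101111 → 3-byte char #6 = EF A4 B4.
Offset 18: leading byte 0xEE = 11101110 → 3-byte char #7 = EE 80 AB.
Offset 21: leading byte 0xD3 = 11010011 → 2-byte char #8 = D3 98.
Leading byte 0xD3 = 11010011 matches 110xxxxx → 2-byte sequence.
Byte 1: 0xD3 = 11010011, payload 10011 (5 bits).
Byte 2: 0x98 = 10011000 (10xxxxxx ✓), payload 011000.
Concatenate: 10011011000 = 0x4D8 (11 bits → U+04D8).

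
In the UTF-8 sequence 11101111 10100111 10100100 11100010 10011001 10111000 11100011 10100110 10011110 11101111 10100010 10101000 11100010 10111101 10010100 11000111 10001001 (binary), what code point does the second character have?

U+2678

Offset 0: leading byte 0xEF = 11101111 → 3-byte char #1 = EF A7 A4.
Offset 3: leading byte 0xE2 = 11100010 → 3-byte char #2 = E2 99 B8.
Leading byte 0xE2 = 11100010 matches 1110xxxx → 3-byte sequence.
Byte 1: 0xE2 = 11100010, payload 0010 (4 bits).
Byte 2: 0x99 = 10011001 (10xxxxxx ✓), payload 011001.
Byte 3: 0xB8 = 10111000 (10xxxxxx ✓), payload 111000.
Concatenate: 0010011001111000 = 0x2678 (16 bits → U+2678).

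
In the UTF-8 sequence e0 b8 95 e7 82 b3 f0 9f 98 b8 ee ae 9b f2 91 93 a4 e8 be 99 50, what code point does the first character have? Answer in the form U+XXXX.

Offset 0: leading byte 0xE0 = 11100000 → 3-byte char #1 = E0 B8 95.
Leading byte 0xE0 = 11100000 matches 1110xxxx → 3-byte sequence.
Byte 1: 0xE0 = 11100000, payload 0000 (4 bits).
Byte 2: 0xB8 = 10111000 (10xxxxxx ✓), payload 111000.
Byte 3: 0x95 = 10010101 (10xxxxxx ✓), payload 010101.
Concatenate: 0000111000010101 = 0xE15 (16 bits → U+0E15).

U+0E15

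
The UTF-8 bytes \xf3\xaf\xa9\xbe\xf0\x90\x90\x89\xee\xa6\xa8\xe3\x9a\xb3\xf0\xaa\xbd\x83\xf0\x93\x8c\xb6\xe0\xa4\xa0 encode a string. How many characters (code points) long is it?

Byte at offset 0: 0xF3 = 11110011 → 4-byte char (#1). Advance 4.
Byte at offset 4: 0xF0 = 11110000 → 4-byte char (#2). Advance 4.
Byte at offset 8: 0xEE = 11101110 → 3-byte char (#3). Advance 3.
Byte at offset 11: 0xE3 = 11100011 → 3-byte char (#4). Advance 3.
Byte at offset 14: 0xF0 = 11110000 → 4-byte char (#5). Advance 4.
Byte at offset 18: 0xF0 = 11110000 → 4-byte char (#6). Advance 4.
Byte at offset 22: 0xE0 = 11100000 → 3-byte char (#7). Advance 3.
Reached end at offset 25 after 7 code points.

7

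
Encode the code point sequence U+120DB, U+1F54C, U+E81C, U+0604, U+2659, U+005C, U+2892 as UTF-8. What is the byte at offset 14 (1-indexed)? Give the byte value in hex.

0xE2

1-indexed offset 14 is 0-indexed offset 13.
U+120DB → 4-byte form F0 92 83 9B at offsets 0–3.
U+1F54C → 4-byte form F0 9F 95 8C at offsets 4–7.
U+E81C → 3-byte form EE A0 9C at offsets 8–10.
U+0604 → 2-byte form D8 84 at offsets 11–12.
U+2659 → 3-byte form E2 99 99 at offsets 13–15.
Offset 13 falls in char 5's range; it's byte 1 of E2 99 99 = 0xE2.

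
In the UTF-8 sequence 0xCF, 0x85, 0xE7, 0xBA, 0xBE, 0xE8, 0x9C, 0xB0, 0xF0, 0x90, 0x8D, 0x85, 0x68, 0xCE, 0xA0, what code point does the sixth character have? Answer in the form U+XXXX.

U+03A0

Offset 0: leading byte 0xCF = 11001111 → 2-byte char #1 = CF 85.
Offset 2: leading byte 0xE7 = 11100111 → 3-byte char #2 = E7 BA BE.
Offset 5: leading byte 0xE8 = 11101000 → 3-byte char #3 = E8 9C B0.
Offset 8: leading byte 0xF0 = 11110000 → 4-byte char #4 = F0 90 8D 85.
Offset 12: leading byte 0x68 = 01101000 → 1-byte char #5 = 68.
Offset 13: leading byte 0xCE = 11001110 → 2-byte char #6 = CE A0.
Leading byte 0xCE = 11001110 matches 110xxxxx → 2-byte sequence.
Byte 1: 0xCE = 11001110, payload 01110 (5 bits).
Byte 2: 0xA0 = 10100000 (10xxxxxx ✓), payload 100000.
Concatenate: 01110100000 = 0x3A0 (11 bits → U+03A0).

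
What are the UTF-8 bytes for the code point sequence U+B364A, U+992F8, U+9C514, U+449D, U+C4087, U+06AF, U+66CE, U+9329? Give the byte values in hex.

U+B364A: 4-byte form → F2 B3 99 8A.
U+992F8: 4-byte form → F2 99 8B B8.
U+9C514: 4-byte form → F2 9C 94 94.
U+449D: 3-byte form → E4 92 9D.
U+C4087: 4-byte form → F3 84 82 87.
U+06AF: 2-byte form → DA AF.
U+66CE: 3-byte form → E6 9B 8E.
U+9329: 3-byte form → E9 8C A9.
Concatenated (27 bytes): F2 B3 99 8A F2 99 8B B8 F2 9C 94 94 E4 92 9D F3 84 82 87 DA AF E6 9B 8E E9 8C A9.

F2 B3 99 8A F2 99 8B B8 F2 9C 94 94 E4 92 9D F3 84 82 87 DA AF E6 9B 8E E9 8C A9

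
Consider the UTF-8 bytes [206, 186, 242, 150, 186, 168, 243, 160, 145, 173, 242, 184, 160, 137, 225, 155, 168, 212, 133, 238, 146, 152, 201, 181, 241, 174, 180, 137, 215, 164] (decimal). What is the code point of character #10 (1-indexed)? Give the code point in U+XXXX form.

U+05E4

Offset 0: leading byte 0xCE = 11001110 → 2-byte char #1 = CE BA.
Offset 2: leading byte 0xF2 = 11110010 → 4-byte char #2 = F2 96 BA A8.
Offset 6: leading byte 0xF3 = 11110011 → 4-byte char #3 = F3 A0 91 AD.
Offset 10: leading byte 0xF2 = 11110010 → 4-byte char #4 = F2 B8 A0 89.
Offset 14: leading byte 0xE1 = 11100001 → 3-byte char #5 = E1 9B A8.
Offset 17: leading byte 0xD4 = 11010100 → 2-byte char #6 = D4 85.
Offset 19: leading byte 0xEE = 11101110 → 3-byte char #7 = EE 92 98.
Offset 22: leading byte 0xC9 = 11001001 → 2-byte char #8 = C9 B5.
Offset 24: leading byte 0xF1 = 11110001 → 4-byte char #9 = F1 AE B4 89.
Offset 28: leading byte 0xD7 = 11010111 → 2-byte char #10 = D7 A4.
Leading byte 0xD7 = 11010111 matches 110xxxxx → 2-byte sequence.
Byte 1: 0xD7 = 11010111, payload 10111 (5 bits).
Byte 2: 0xA4 = 10100100 (10xxxxxx ✓), payload 100100.
Concatenate: 10111100100 = 0x5E4 (11 bits → U+05E4).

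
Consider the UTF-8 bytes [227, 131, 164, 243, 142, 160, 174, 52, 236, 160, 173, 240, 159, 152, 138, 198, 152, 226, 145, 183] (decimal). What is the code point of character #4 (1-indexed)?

Offset 0: leading byte 0xE3 = 11100011 → 3-byte char #1 = E3 83 A4.
Offset 3: leading byte 0xF3 = 11110011 → 4-byte char #2 = F3 8E A0 AE.
Offset 7: leading byte 0x34 = 00110100 → 1-byte char #3 = 34.
Offset 8: leading byte 0xEC = 11101100 → 3-byte char #4 = EC A0 AD.
Leading byte 0xEC = 11101100 matches 1110xxxx → 3-byte sequence.
Byte 1: 0xEC = 11101100, payload 1100 (4 bits).
Byte 2: 0xA0 = 10100000 (10xxxxxx ✓), payload 100000.
Byte 3: 0xAD = 10101101 (10xxxxxx ✓), payload 101101.
Concatenate: 1100100000101101 = 0xC82D (16 bits → U+C82D).

U+C82D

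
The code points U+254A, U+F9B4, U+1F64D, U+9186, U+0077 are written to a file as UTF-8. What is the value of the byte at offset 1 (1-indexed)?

1-indexed offset 1 is 0-indexed offset 0.
U+254A → 3-byte form E2 95 8A at offsets 0–2.
Offset 0 falls in char 1's range; it's byte 1 of E2 95 8A = 0xE2.

0xE2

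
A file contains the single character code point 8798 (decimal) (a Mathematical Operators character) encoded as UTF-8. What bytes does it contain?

E2 89 9E

U+225E = 0x225E = 8798 decimal. In range U+0800–U+FFFF → 3-byte form: 1110xxxx 10xxxxxx 10xxxxxx.
Binary (16 bits): 0010001001011110.
Split 4+6+6: 0010 | 001001 | 011110.
Byte 1: 11100010 = 0xE2.
Byte 2: 10001001 = 0x89.
Byte 3: 10011110 = 0x9E.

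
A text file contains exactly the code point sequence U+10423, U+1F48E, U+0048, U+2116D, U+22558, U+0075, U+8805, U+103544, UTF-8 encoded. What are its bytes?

U+10423: 4-byte form → F0 90 90 A3.
U+1F48E: 4-byte form → F0 9F 92 8E.
U+0048: 1-byte form → 48.
U+2116D: 4-byte form → F0 A1 85 AD.
U+22558: 4-byte form → F0 A2 95 98.
U+0075: 1-byte form → 75.
U+8805: 3-byte form → E8 A0 85.
U+103544: 4-byte form → F4 83 95 84.
Concatenated (25 bytes): F0 90 90 A3 F0 9F 92 8E 48 F0 A1 85 AD F0 A2 95 98 75 E8 A0 85 F4 83 95 84.

F0 90 90 A3 F0 9F 92 8E 48 F0 A1 85 AD F0 A2 95 98 75 E8 A0 85 F4 83 95 84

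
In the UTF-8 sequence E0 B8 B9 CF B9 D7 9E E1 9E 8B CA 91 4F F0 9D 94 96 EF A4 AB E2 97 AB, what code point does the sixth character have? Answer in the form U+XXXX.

Offset 0: leading byte 0xE0 = 11100000 → 3-byte char #1 = E0 B8 B9.
Offset 3: leading byte 0xCF = 11001111 → 2-byte char #2 = CF B9.
Offset 5: leading byte 0xD7 = 11010111 → 2-byte char #3 = D7 9E.
Offset 7: leading byte 0xE1 = 11100001 → 3-byte char #4 = E1 9E 8B.
Offset 10: leading byte 0xCA = 11001010 → 2-byte char #5 = CA 91.
Offset 12: leading byte 0x4F = 01001111 → 1-byte char #6 = 4F.
Leading byte 0x4F = 01001111 matches 0xxxxxxx → 1-byte sequence.
Byte 1: 0x4F = 01001111, payload 1001111 (7 bits).
Concatenate: 1001111 = 0x4F (7 bits → U+004F).

U+004F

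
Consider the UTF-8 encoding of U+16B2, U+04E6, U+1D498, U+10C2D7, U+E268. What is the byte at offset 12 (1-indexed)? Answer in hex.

1-indexed offset 12 is 0-indexed offset 11.
U+16B2 → 3-byte form E1 9A B2 at offsets 0–2.
U+04E6 → 2-byte form D3 A6 at offsets 3–4.
U+1D498 → 4-byte form F0 9D 92 98 at offsets 5–8.
U+10C2D7 → 4-byte form F4 8C 8B 97 at offsets 9–12.
Offset 11 falls in char 4's range; it's byte 3 of F4 8C 8B 97 = 0x8B.

0x8B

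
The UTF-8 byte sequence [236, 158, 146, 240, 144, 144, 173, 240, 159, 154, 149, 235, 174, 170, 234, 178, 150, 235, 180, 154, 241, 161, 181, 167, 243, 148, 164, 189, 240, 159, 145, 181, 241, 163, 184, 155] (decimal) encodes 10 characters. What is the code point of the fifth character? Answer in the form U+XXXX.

U+AC96

Offset 0: leading byte 0xEC = 11101100 → 3-byte char #1 = EC 9E 92.
Offset 3: leading byte 0xF0 = 11110000 → 4-byte char #2 = F0 90 90 AD.
Offset 7: leading byte 0xF0 = 11110000 → 4-byte char #3 = F0 9F 9A 95.
Offset 11: leading byte 0xEB = 11101011 → 3-byte char #4 = EB AE AA.
Offset 14: leading byte 0xEA = 11101010 → 3-byte char #5 = EA B2 96.
Leading byte 0xEA = 11101010 matches 1110xxxx → 3-byte sequence.
Byte 1: 0xEA = 11101010, payload 1010 (4 bits).
Byte 2: 0xB2 = 10110010 (10xxxxxx ✓), payload 110010.
Byte 3: 0x96 = 10010110 (10xxxxxx ✓), payload 010110.
Concatenate: 1010110010010110 = 0xAC96 (16 bits → U+AC96).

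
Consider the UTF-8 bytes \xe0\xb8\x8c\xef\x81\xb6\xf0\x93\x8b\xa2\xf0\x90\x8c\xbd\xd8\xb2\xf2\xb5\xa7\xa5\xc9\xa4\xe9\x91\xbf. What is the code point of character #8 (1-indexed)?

U+947F

Offset 0: leading byte 0xE0 = 11100000 → 3-byte char #1 = E0 B8 8C.
Offset 3: leading byte 0xEF = 11101111 → 3-byte char #2 = EF 81 B6.
Offset 6: leading byte 0xF0 = 11110000 → 4-byte char #3 = F0 93 8B A2.
Offset 10: leading byte 0xF0 = 11110000 → 4-byte char #4 = F0 90 8C BD.
Offset 14: leading byte 0xD8 = 11011000 → 2-byte char #5 = D8 B2.
Offset 16: leading byte 0xF2 = 11110010 → 4-byte char #6 = F2 B5 A7 A5.
Offset 20: leading byte 0xC9 = 11001001 → 2-byte char #7 = C9 A4.
Offset 22: leading byte 0xE9 = 11101001 → 3-byte char #8 = E9 91 BF.
Leading byte 0xE9 = 11101001 matches 1110xxxx → 3-byte sequence.
Byte 1: 0xE9 = 11101001, payload 1001 (4 bits).
Byte 2: 0x91 = 10010001 (10xxxxxx ✓), payload 010001.
Byte 3: 0xBF = 10111111 (10xxxxxx ✓), payload 111111.
Concatenate: 1001010001111111 = 0x947F (16 bits → U+947F).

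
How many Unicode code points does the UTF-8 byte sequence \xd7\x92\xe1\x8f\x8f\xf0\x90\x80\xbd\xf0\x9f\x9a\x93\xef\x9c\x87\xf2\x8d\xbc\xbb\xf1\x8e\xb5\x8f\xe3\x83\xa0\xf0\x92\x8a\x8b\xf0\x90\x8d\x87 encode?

Byte at offset 0: 0xD7 = 11010111 → 2-byte char (#1). Advance 2.
Byte at offset 2: 0xE1 = 11100001 → 3-byte char (#2). Advance 3.
Byte at offset 5: 0xF0 = 11110000 → 4-byte char (#3). Advance 4.
Byte at offset 9: 0xF0 = 11110000 → 4-byte char (#4). Advance 4.
Byte at offset 13: 0xEF = 11101111 → 3-byte char (#5). Advance 3.
Byte at offset 16: 0xF2 = 11110010 → 4-byte char (#6). Advance 4.
Byte at offset 20: 0xF1 = 11110001 → 4-byte char (#7). Advance 4.
Byte at offset 24: 0xE3 = 11100011 → 3-byte char (#8). Advance 3.
Byte at offset 27: 0xF0 = 11110000 → 4-byte char (#9). Advance 4.
Byte at offset 31: 0xF0 = 11110000 → 4-byte char (#10). Advance 4.
Reached end at offset 35 after 10 code points.

10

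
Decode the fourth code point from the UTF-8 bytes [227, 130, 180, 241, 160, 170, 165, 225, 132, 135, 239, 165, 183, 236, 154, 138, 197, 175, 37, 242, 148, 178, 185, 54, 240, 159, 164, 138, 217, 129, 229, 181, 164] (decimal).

U+F977

Offset 0: leading byte 0xE3 = 11100011 → 3-byte char #1 = E3 82 B4.
Offset 3: leading byte 0xF1 = 11110001 → 4-byte char #2 = F1 A0 AA A5.
Offset 7: leading byte 0xE1 = 11100001 → 3-byte char #3 = E1 84 87.
Offset 10: leading byte 0xEF = 11101111 → 3-byte char #4 = EF A5 B7.
Leading byte 0xEF = 11101111 matches 1110xxxx → 3-byte sequence.
Byte 1: 0xEF = 11101111, payload 1111 (4 bits).
Byte 2: 0xA5 = 10100101 (10xxxxxx ✓), payload 100101.
Byte 3: 0xB7 = 10110111 (10xxxxxx ✓), payload 110111.
Concatenate: 1111100101110111 = 0xF977 (16 bits → U+F977).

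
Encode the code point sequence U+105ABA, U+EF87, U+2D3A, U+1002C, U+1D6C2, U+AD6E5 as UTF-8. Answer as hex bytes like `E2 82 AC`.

U+105ABA: 4-byte form → F4 85 AA BA.
U+EF87: 3-byte form → EE BE 87.
U+2D3A: 3-byte form → E2 B4 BA.
U+1002C: 4-byte form → F0 90 80 AC.
U+1D6C2: 4-byte form → F0 9D 9B 82.
U+AD6E5: 4-byte form → F2 AD 9B A5.
Concatenated (22 bytes): F4 85 AA BA EE BE 87 E2 B4 BA F0 90 80 AC F0 9D 9B 82 F2 AD 9B A5.

F4 85 AA BA EE BE 87 E2 B4 BA F0 90 80 AC F0 9D 9B 82 F2 AD 9B A5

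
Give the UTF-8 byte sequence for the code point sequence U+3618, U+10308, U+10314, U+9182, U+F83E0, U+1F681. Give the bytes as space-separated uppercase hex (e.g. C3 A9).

E3 98 98 F0 90 8C 88 F0 90 8C 94 E9 86 82 F3 B8 8F A0 F0 9F 9A 81

U+3618: 3-byte form → E3 98 98.
U+10308: 4-byte form → F0 90 8C 88.
U+10314: 4-byte form → F0 90 8C 94.
U+9182: 3-byte form → E9 86 82.
U+F83E0: 4-byte form → F3 B8 8F A0.
U+1F681: 4-byte form → F0 9F 9A 81.
Concatenated (22 bytes): E3 98 98 F0 90 8C 88 F0 90 8C 94 E9 86 82 F3 B8 8F A0 F0 9F 9A 81.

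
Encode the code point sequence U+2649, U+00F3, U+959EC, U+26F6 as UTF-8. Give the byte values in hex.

U+2649: 3-byte form → E2 99 89.
U+00F3: 2-byte form → C3 B3.
U+959EC: 4-byte form → F2 95 A7 AC.
U+26F6: 3-byte form → E2 9B B6.
Concatenated (12 bytes): E2 99 89 C3 B3 F2 95 A7 AC E2 9B B6.

E2 99 89 C3 B3 F2 95 A7 AC E2 9B B6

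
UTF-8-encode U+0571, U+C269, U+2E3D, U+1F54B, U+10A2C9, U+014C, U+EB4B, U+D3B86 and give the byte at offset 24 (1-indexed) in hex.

0xAE

1-indexed offset 24 is 0-indexed offset 23.
U+0571 → 2-byte form D5 B1 at offsets 0–1.
U+C269 → 3-byte form EC 89 A9 at offsets 2–4.
U+2E3D → 3-byte form E2 B8 BD at offsets 5–7.
U+1F54B → 4-byte form F0 9F 95 8B at offsets 8–11.
U+10A2C9 → 4-byte form F4 8A 8B 89 at offsets 12–15.
U+014C → 2-byte form C5 8C at offsets 16–17.
U+EB4B → 3-byte form EE AD 8B at offsets 18–20.
U+D3B86 → 4-byte form F3 93 AE 86 at offsets 21–24.
Offset 23 falls in char 8's range; it's byte 3 of F3 93 AE 86 = 0xAE.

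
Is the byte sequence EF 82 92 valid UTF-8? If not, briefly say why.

Leading byte 0xEF = 11101111 → 3-byte form.
Continuation bytes 0x82=10000010, 0x92=10010010 all match 10xxxxxx.
Decoded value 0xF092 is ≥ 0x800 (shortest form) and not a surrogate.

valid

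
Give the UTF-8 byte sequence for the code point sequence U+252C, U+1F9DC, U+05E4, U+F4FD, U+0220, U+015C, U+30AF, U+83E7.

E2 94 AC F0 9F A7 9C D7 A4 EF 93 BD C8 A0 C5 9C E3 82 AF E8 8F A7

U+252C: 3-byte form → E2 94 AC.
U+1F9DC: 4-byte form → F0 9F A7 9C.
U+05E4: 2-byte form → D7 A4.
U+F4FD: 3-byte form → EF 93 BD.
U+0220: 2-byte form → C8 A0.
U+015C: 2-byte form → C5 9C.
U+30AF: 3-byte form → E3 82 AF.
U+83E7: 3-byte form → E8 8F A7.
Concatenated (22 bytes): E2 94 AC F0 9F A7 9C D7 A4 EF 93 BD C8 A0 C5 9C E3 82 AF E8 8F A7.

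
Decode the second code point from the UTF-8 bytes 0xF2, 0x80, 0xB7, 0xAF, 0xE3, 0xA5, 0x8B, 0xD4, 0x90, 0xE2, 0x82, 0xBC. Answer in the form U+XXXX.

U+394B

Offset 0: leading byte 0xF2 = 11110010 → 4-byte char #1 = F2 80 B7 AF.
Offset 4: leading byte 0xE3 = 11100011 → 3-byte char #2 = E3 A5 8B.
Leading byte 0xE3 = 11100011 matches 1110xxxx → 3-byte sequence.
Byte 1: 0xE3 = 11100011, payload 0011 (4 bits).
Byte 2: 0xA5 = 10100101 (10xxxxxx ✓), payload 100101.
Byte 3: 0x8B = 10001011 (10xxxxxx ✓), payload 001011.
Concatenate: 0011100101001011 = 0x394B (16 bits → U+394B).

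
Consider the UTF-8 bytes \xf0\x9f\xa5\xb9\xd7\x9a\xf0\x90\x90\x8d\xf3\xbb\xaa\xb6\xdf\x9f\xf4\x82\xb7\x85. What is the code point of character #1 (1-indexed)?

Offset 0: leading byte 0xF0 = 11110000 → 4-byte char #1 = F0 9F A5 B9.
Leading byte 0xF0 = 11110000 matches 11110xxx → 4-byte sequence.
Byte 1: 0xF0 = 11110000, payload 000 (3 bits).
Byte 2: 0x9F = 10011111 (10xxxxxx ✓), payload 011111.
Byte 3: 0xA5 = 10100101 (10xxxxxx ✓), payload 100101.
Byte 4: 0xB9 = 10111001 (10xxxxxx ✓), payload 111001.
Concatenate: 000011111100101111001 = 0x1F979 (21 bits → U+1F979).

U+1F979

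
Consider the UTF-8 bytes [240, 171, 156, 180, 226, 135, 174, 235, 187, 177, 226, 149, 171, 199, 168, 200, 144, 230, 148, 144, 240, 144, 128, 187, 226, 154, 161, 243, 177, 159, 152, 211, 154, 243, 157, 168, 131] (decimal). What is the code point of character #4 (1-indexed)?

Offset 0: leading byte 0xF0 = 11110000 → 4-byte char #1 = F0 AB 9C B4.
Offset 4: leading byte 0xE2 = 11100010 → 3-byte char #2 = E2 87 AE.
Offset 7: leading byte 0xEB = 11101011 → 3-byte char #3 = EB BB B1.
Offset 10: leading byte 0xE2 = 11100010 → 3-byte char #4 = E2 95 AB.
Leading byte 0xE2 = 11100010 matches 1110xxxx → 3-byte sequence.
Byte 1: 0xE2 = 11100010, payload 0010 (4 bits).
Byte 2: 0x95 = 10010101 (10xxxxxx ✓), payload 010101.
Byte 3: 0xAB = 10101011 (10xxxxxx ✓), payload 101011.
Concatenate: 0010010101101011 = 0x256B (16 bits → U+256B).

U+256B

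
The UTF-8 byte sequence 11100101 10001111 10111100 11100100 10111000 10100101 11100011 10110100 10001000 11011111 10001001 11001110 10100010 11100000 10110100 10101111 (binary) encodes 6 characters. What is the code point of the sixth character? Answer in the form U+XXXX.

Offset 0: leading byte 0xE5 = 11100101 → 3-byte char #1 = E5 8F BC.
Offset 3: leading byte 0xE4 = 11100100 → 3-byte char #2 = E4 B8 A5.
Offset 6: leading byte 0xE3 = 11100011 → 3-byte char #3 = E3 B4 88.
Offset 9: leading byte 0xDF = 11011111 → 2-byte char #4 = DF 89.
Offset 11: leading byte 0xCE = 11001110 → 2-byte char #5 = CE A2.
Offset 13: leading byte 0xE0 = 11100000 → 3-byte char #6 = E0 B4 AF.
Leading byte 0xE0 = 11100000 matches 1110xxxx → 3-byte sequence.
Byte 1: 0xE0 = 11100000, payload 0000 (4 bits).
Byte 2: 0xB4 = 10110100 (10xxxxxx ✓), payload 110100.
Byte 3: 0xAF = 10101111 (10xxxxxx ✓), payload 101111.
Concatenate: 0000110100101111 = 0xD2F (16 bits → U+0D2F).

U+0D2F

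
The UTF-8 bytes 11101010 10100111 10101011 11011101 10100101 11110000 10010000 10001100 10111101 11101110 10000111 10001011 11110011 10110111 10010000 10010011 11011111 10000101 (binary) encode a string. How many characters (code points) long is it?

Byte at offset 0: 0xEA = 11101010 → 3-byte char (#1). Advance 3.
Byte at offset 3: 0xDD = 11011101 → 2-byte char (#2). Advance 2.
Byte at offset 5: 0xF0 = 11110000 → 4-byte char (#3). Advance 4.
Byte at offset 9: 0xEE = 11101110 → 3-byte char (#4). Advance 3.
Byte at offset 12: 0xF3 = 11110011 → 4-byte char (#5). Advance 4.
Byte at offset 16: 0xDF = 11011111 → 2-byte char (#6). Advance 2.
Reached end at offset 18 after 6 code points.

6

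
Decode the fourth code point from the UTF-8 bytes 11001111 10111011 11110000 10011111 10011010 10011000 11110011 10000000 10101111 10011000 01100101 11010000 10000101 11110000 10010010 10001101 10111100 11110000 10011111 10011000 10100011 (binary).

Offset 0: leading byte 0xCF = 11001111 → 2-byte char #1 = CF BB.
Offset 2: leading byte 0xF0 = 11110000 → 4-byte char #2 = F0 9F 9A 98.
Offset 6: leading byte 0xF3 = 11110011 → 4-byte char #3 = F3 80 AF 98.
Offset 10: leading byte 0x65 = 01100101 → 1-byte char #4 = 65.
Leading byte 0x65 = 01100101 matches 0xxxxxxx → 1-byte sequence.
Byte 1: 0x65 = 01100101, payload 1100101 (7 bits).
Concatenate: 1100101 = 0x65 (7 bits → U+0065).

U+0065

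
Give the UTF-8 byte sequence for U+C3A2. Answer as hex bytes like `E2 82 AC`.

EC 8E A2

U+C3A2 = 0xC3A2 = 50082 decimal. In range U+0800–U+FFFF → 3-byte form: 1110xxxx 10xxxxxx 10xxxxxx.
Binary (16 bits): 1100001110100010.
Split 4+6+6: 1100 | 001110 | 100010.
Byte 1: 11101100 = 0xEC.
Byte 2: 10001110 = 0x8E.
Byte 3: 10100010 = 0xA2.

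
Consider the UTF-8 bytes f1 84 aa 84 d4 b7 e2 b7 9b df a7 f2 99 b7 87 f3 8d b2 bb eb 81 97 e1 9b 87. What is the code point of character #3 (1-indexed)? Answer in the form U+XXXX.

Offset 0: leading byte 0xF1 = 11110001 → 4-byte char #1 = F1 84 AA 84.
Offset 4: leading byte 0xD4 = 11010100 → 2-byte char #2 = D4 B7.
Offset 6: leading byte 0xE2 = 11100010 → 3-byte char #3 = E2 B7 9B.
Leading byte 0xE2 = 11100010 matches 1110xxxx → 3-byte sequence.
Byte 1: 0xE2 = 11100010, payload 0010 (4 bits).
Byte 2: 0xB7 = 10110111 (10xxxxxx ✓), payload 110111.
Byte 3: 0x9B = 10011011 (10xxxxxx ✓), payload 011011.
Concatenate: 0010110111011011 = 0x2DDB (16 bits → U+2DDB).

U+2DDB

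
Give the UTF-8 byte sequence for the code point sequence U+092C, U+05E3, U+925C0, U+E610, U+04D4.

E0 A4 AC D7 A3 F2 92 97 80 EE 98 90 D3 94

U+092C: 3-byte form → E0 A4 AC.
U+05E3: 2-byte form → D7 A3.
U+925C0: 4-byte form → F2 92 97 80.
U+E610: 3-byte form → EE 98 90.
U+04D4: 2-byte form → D3 94.
Concatenated (14 bytes): E0 A4 AC D7 A3 F2 92 97 80 EE 98 90 D3 94.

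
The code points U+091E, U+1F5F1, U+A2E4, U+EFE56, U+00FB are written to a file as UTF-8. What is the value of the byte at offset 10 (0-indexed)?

U+091E → 3-byte form E0 A4 9E at offsets 0–2.
U+1F5F1 → 4-byte form F0 9F 97 B1 at offsets 3–6.
U+A2E4 → 3-byte form EA 8B A4 at offsets 7–9.
U+EFE56 → 4-byte form F3 AF B9 96 at offsets 10–13.
Offset 10 falls in char 4's range; it's byte 1 of F3 AF B9 96 = 0xF3.

0xF3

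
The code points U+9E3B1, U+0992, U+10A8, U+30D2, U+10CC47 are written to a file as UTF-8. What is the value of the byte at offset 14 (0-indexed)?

U+9E3B1 → 4-byte form F2 9E 8E B1 at offsets 0–3.
U+0992 → 3-byte form E0 A6 92 at offsets 4–6.
U+10A8 → 3-byte form E1 82 A8 at offsets 7–9.
U+30D2 → 3-byte form E3 83 92 at offsets 10–12.
U+10CC47 → 4-byte form F4 8C B1 87 at offsets 13–16.
Offset 14 falls in char 5's range; it's byte 2 of F4 8C B1 87 = 0x8C.

0x8C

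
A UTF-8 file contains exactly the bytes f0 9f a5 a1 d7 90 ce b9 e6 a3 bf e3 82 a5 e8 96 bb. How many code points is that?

6

Byte at offset 0: 0xF0 = 11110000 → 4-byte char (#1). Advance 4.
Byte at offset 4: 0xD7 = 11010111 → 2-byte char (#2). Advance 2.
Byte at offset 6: 0xCE = 11001110 → 2-byte char (#3). Advance 2.
Byte at offset 8: 0xE6 = 11100110 → 3-byte char (#4). Advance 3.
Byte at offset 11: 0xE3 = 11100011 → 3-byte char (#5). Advance 3.
Byte at offset 14: 0xE8 = 11101000 → 3-byte char (#6). Advance 3.
Reached end at offset 17 after 6 code points.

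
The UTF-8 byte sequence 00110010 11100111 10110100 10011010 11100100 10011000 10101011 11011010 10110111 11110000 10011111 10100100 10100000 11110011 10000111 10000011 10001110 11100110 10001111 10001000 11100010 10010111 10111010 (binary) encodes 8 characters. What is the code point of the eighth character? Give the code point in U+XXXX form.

Offset 0: leading byte 0x32 = 00110010 → 1-byte char #1 = 32.
Offset 1: leading byte 0xE7 = 11100111 → 3-byte char #2 = E7 B4 9A.
Offset 4: leading byte 0xE4 = 11100100 → 3-byte char #3 = E4 98 AB.
Offset 7: leading byte 0xDA = 11011010 → 2-byte char #4 = DA B7.
Offset 9: leading byte 0xF0 = 11110000 → 4-byte char #5 = F0 9F A4 A0.
Offset 13: leading byte 0xF3 = 11110011 → 4-byte char #6 = F3 87 83 8E.
Offset 17: leading byte 0xE6 = 11100110 → 3-byte char #7 = E6 8F 88.
Offset 20: leading byte 0xE2 = 11100010 → 3-byte char #8 = E2 97 BA.
Leading byte 0xE2 = 11100010 matches 1110xxxx → 3-byte sequence.
Byte 1: 0xE2 = 11100010, payload 0010 (4 bits).
Byte 2: 0x97 = 10010111 (10xxxxxx ✓), payload 010111.
Byte 3: 0xBA = 10111010 (10xxxxxx ✓), payload 111010.
Concatenate: 0010010111111010 = 0x25FA (16 bits → U+25FA).

U+25FA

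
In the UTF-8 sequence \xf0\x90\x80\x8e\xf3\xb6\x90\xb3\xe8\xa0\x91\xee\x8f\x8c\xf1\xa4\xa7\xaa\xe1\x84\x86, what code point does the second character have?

U+F6433

Offset 0: leading byte 0xF0 = 11110000 → 4-byte char #1 = F0 90 80 8E.
Offset 4: leading byte 0xF3 = 11110011 → 4-byte char #2 = F3 B6 90 B3.
Leading byte 0xF3 = 11110011 matches 11110xxx → 4-byte sequence.
Byte 1: 0xF3 = 11110011, payload 011 (3 bits).
Byte 2: 0xB6 = 10110110 (10xxxxxx ✓), payload 110110.
Byte 3: 0x90 = 10010000 (10xxxxxx ✓), payload 010000.
Byte 4: 0xB3 = 10110011 (10xxxxxx ✓), payload 110011.
Concatenate: 011110110010000110011 = 0xF6433 (21 bits → U+F6433).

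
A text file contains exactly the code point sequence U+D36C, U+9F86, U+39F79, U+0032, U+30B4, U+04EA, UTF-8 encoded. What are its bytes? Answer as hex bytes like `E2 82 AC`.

U+D36C: 3-byte form → ED 8D AC.
U+9F86: 3-byte form → E9 BE 86.
U+39F79: 4-byte form → F0 B9 BD B9.
U+0032: 1-byte form → 32.
U+30B4: 3-byte form → E3 82 B4.
U+04EA: 2-byte form → D3 AA.
Concatenated (16 bytes): ED 8D AC E9 BE 86 F0 B9 BD B9 32 E3 82 B4 D3 AA.

ED 8D AC E9 BE 86 F0 B9 BD B9 32 E3 82 B4 D3 AA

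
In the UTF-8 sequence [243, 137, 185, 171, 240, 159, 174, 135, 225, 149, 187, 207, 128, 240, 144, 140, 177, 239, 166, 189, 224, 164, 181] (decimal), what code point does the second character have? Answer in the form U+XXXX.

U+1FB87

Offset 0: leading byte 0xF3 = 11110011 → 4-byte char #1 = F3 89 B9 AB.
Offset 4: leading byte 0xF0 = 11110000 → 4-byte char #2 = F0 9F AE 87.
Leading byte 0xF0 = 11110000 matches 11110xxx → 4-byte sequence.
Byte 1: 0xF0 = 11110000, payload 000 (3 bits).
Byte 2: 0x9F = 10011111 (10xxxxxx ✓), payload 011111.
Byte 3: 0xAE = 10101110 (10xxxxxx ✓), payload 101110.
Byte 4: 0x87 = 10000111 (10xxxxxx ✓), payload 000111.
Concatenate: 000011111101110000111 = 0x1FB87 (21 bits → U+1FB87).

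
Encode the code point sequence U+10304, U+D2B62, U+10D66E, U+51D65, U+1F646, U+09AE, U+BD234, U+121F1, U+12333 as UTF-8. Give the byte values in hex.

F0 90 8C 84 F3 92 AD A2 F4 8D 99 AE F1 91 B5 A5 F0 9F 99 86 E0 A6 AE F2 BD 88 B4 F0 92 87 B1 F0 92 8C B3

U+10304: 4-byte form → F0 90 8C 84.
U+D2B62: 4-byte form → F3 92 AD A2.
U+10D66E: 4-byte form → F4 8D 99 AE.
U+51D65: 4-byte form → F1 91 B5 A5.
U+1F646: 4-byte form → F0 9F 99 86.
U+09AE: 3-byte form → E0 A6 AE.
U+BD234: 4-byte form → F2 BD 88 B4.
U+121F1: 4-byte form → F0 92 87 B1.
U+12333: 4-byte form → F0 92 8C B3.
Concatenated (35 bytes): F0 90 8C 84 F3 92 AD A2 F4 8D 99 AE F1 91 B5 A5 F0 9F 99 86 E0 A6 AE F2 BD 88 B4 F0 92 87 B1 F0 92 8C B3.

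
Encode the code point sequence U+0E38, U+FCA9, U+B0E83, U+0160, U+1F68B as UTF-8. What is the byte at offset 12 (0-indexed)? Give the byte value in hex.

U+0E38 → 3-byte form E0 B8 B8 at offsets 0–2.
U+FCA9 → 3-byte form EF B2 A9 at offsets 3–5.
U+B0E83 → 4-byte form F2 B0 BA 83 at offsets 6–9.
U+0160 → 2-byte form C5 A0 at offsets 10–11.
U+1F68B → 4-byte form F0 9F 9A 8B at offsets 12–15.
Offset 12 falls in char 5's range; it's byte 1 of F0 9F 9A 8B = 0xF0.

0xF0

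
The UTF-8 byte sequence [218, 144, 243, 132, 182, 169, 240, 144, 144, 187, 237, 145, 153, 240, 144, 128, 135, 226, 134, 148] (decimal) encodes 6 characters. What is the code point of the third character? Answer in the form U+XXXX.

U+1043B

Offset 0: leading byte 0xDA = 11011010 → 2-byte char #1 = DA 90.
Offset 2: leading byte 0xF3 = 11110011 → 4-byte char #2 = F3 84 B6 A9.
Offset 6: leading byte 0xF0 = 11110000 → 4-byte char #3 = F0 90 90 BB.
Leading byte 0xF0 = 11110000 matches 11110xxx → 4-byte sequence.
Byte 1: 0xF0 = 11110000, payload 000 (3 bits).
Byte 2: 0x90 = 10010000 (10xxxxxx ✓), payload 010000.
Byte 3: 0x90 = 10010000 (10xxxxxx ✓), payload 010000.
Byte 4: 0xBB = 10111011 (10xxxxxx ✓), payload 111011.
Concatenate: 000010000010000111011 = 0x1043B (21 bits → U+1043B).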